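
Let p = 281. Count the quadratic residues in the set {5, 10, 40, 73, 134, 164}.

3

(5/281) = +1 → QR.
(10/281) = +1 → QR.
(40/281) = +1 → QR.
(73/281) = -1 → non-residue.
(134/281) = -1 → non-residue.
(164/281) = -1 → non-residue.
Total quadratic residues among the 6: 3.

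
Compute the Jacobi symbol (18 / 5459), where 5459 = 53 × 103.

-1

Pull out 2: since 5459 ≡ 3 (mod 8), (2/5459) = -1.
Reciprocity: 9 ≡ 1 and 5459 ≡ 3 (mod 4), so (9/5459) = +(5459/9).
Reduce top mod 9: now compute (5/9).
Reciprocity: 5 ≡ 1 and 9 ≡ 1 (mod 4), so (5/9) = +(9/5).
Reduce top mod 5: now compute (4/5).
Pull out 2^2: since 5 ≡ 5 (mod 8), (2/5) = -1, so (2/5)^2 = +1.
Reached (1/5) = 1. Collecting the sign flips along the way, the symbol is -1.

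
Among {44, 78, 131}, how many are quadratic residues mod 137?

2

(44/137) = +1 → QR.
(78/137) = +1 → QR.
(131/137) = -1 → non-residue.
Total quadratic residues among the 3: 2.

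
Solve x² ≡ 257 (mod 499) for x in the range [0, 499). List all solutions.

Since 499 ≡ 3 (mod 4), a square root of 257 is 257^((499+1)/4) = 257^125 mod 499.
Repeated squaring: 257^2≡181, 257^4≡326, 257^8≡488, 257^16≡121, 257^32≡170, 257^64≡457 (mod 499).
257^125 = 257^(64+32+16+8+4+1) ≡ 261 (mod 499).
Check: 261² = 68121 ≡ 257 (mod 499). The two roots are 238 and 261.

238, 261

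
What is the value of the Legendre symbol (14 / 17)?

Pull out 2: since 17 ≡ 1 (mod 8), (2/17) = +1.
Reciprocity: 7 ≡ 3 and 17 ≡ 1 (mod 4), so (7/17) = +(17/7).
Reduce top mod 7: now compute (3/7).
Reciprocity: 3 ≡ 3 and 7 ≡ 3 (mod 4), so (3/7) = −(7/3).
Reduce top mod 3: now compute (1/3).
Reached (1/3) = 1. Collecting the sign flips along the way, the symbol is -1.

-1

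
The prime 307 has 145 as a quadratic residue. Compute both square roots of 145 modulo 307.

Since 307 ≡ 3 (mod 4), a square root of 145 is 145^((307+1)/4) = 145^77 mod 307.
Repeated squaring: 145^2≡149, 145^4≡97, 145^8≡199, 145^16≡305, 145^32≡4, 145^64≡16 (mod 307).
145^77 = 145^(64+8+4+1) ≡ 256 (mod 307).
Check: 256² = 65536 ≡ 145 (mod 307). The two roots are 51 and 256.

51, 256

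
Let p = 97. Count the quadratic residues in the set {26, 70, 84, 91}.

2

(26/97) = -1 → non-residue.
(70/97) = +1 → QR.
(84/97) = -1 → non-residue.
(91/97) = +1 → QR.
Total quadratic residues among the 4: 2.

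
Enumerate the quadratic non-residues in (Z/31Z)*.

Square k = 1,…,15 (k and 31−k give the same square):
1²=1, 2²=4, 3²=9, 4²=16, 5²=25, 6²≡5, 7²≡18, 8²≡2, 9²≡19, 10²≡7, 11²≡28, 12²≡20, 13²≡14, 14²≡10, 15²≡8 (mod 31).
The residues are {1, 2, 4, 5, 7, 8, 9, 10, 14, 16, 18, 19, 20, 25, 28}; the non-residues are the remaining 15 nonzero classes.

3,6,11,12,13,15,17,21,22,23,24,26,27,29,30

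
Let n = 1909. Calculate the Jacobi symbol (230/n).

Pull out 2: since 1909 ≡ 5 (mod 8), (2/1909) = -1.
Reciprocity: 115 ≡ 3 and 1909 ≡ 1 (mod 4), so (115/1909) = +(1909/115).
Reduce top mod 115: now compute (69/115).
Reciprocity: 69 ≡ 1 and 115 ≡ 3 (mod 4), so (69/115) = +(115/69).
Reduce top mod 69: now compute (46/69).
Pull out 2: since 69 ≡ 5 (mod 8), (2/69) = -1.
Reciprocity: 23 ≡ 3 and 69 ≡ 1 (mod 4), so (23/69) = +(69/23).
Reduce top mod 23: now compute (0/23).
Top reduces to 0: gcd > 1, so the symbol is 0.

0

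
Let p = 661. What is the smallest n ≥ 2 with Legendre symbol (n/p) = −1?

2

(2/661) = −1, so 2 is the smallest positive non-residue mod 661.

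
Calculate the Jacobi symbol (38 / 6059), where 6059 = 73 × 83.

Pull out 2: since 6059 ≡ 3 (mod 8), (2/6059) = -1.
Reciprocity: 19 ≡ 3 and 6059 ≡ 3 (mod 4), so (19/6059) = −(6059/19).
Reduce top mod 19: now compute (17/19).
Reciprocity: 17 ≡ 1 and 19 ≡ 3 (mod 4), so (17/19) = +(19/17).
Reduce top mod 17: now compute (2/17).
Pull out 2: since 17 ≡ 1 (mod 8), (2/17) = +1.
Reached (1/17) = 1. Collecting the sign flips along the way, the symbol is +1.

1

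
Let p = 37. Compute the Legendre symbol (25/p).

Euler's criterion: (25/37) ≡ 25^18 (mod 37).
25^2 ≡ 33 (mod 37)
25^4 ≡ 16 (mod 37)
25^8 ≡ 34 (mod 37)
25^16 ≡ 9 (mod 37)
25^18 = 25^(16+2) ≡ 1 (mod 37).
Result is 1, so (25/37) = 1.

1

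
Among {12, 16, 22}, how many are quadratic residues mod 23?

(12/23) = +1 → QR.
(16/23) = +1 → QR.
(22/23) = -1 → non-residue.
Total quadratic residues among the 3: 2.

2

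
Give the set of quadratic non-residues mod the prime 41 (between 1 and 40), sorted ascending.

3,6,7,11,12,13,14,15,17,19,22,24,26,27,28,29,30,34,35,38

Square k = 1,…,20 (k and 41−k give the same square):
1²=1, 2²=4, 3²=9, 4²=16, 5²=25, 6²=36, 7²≡8, 8²≡23, 9²≡40, 10²≡18, 11²≡39, 12²≡21, 13²≡5, 14²≡32, 15²≡20, 16²≡10, 17²≡2, 18²≡37, 19²≡33, 20²≡31 (mod 41).
The residues are {1, 2, 4, 5, 8, 9, 10, 16, 18, 20, 21, 23, 25, 31, 32, 33, 36, 37, 39, 40}; the non-residues are the remaining 20 nonzero classes.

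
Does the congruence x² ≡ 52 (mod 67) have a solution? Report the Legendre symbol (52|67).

-1

Pull out 2^2: since 67 ≡ 3 (mod 8), (2/67) = -1, so (2/67)^2 = +1.
Reciprocity: 13 ≡ 1 and 67 ≡ 3 (mod 4), so (13/67) = +(67/13).
Reduce top mod 13: now compute (2/13).
Pull out 2: since 13 ≡ 5 (mod 8), (2/13) = -1.
Reached (1/13) = 1. Collecting the sign flips along the way, the symbol is -1.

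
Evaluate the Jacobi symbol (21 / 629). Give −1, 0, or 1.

1

Reciprocity: 21 ≡ 1 and 629 ≡ 1 (mod 4), so (21/629) = +(629/21).
Reduce top mod 21: now compute (20/21).
Pull out 2^2: since 21 ≡ 5 (mod 8), (2/21) = -1, so (2/21)^2 = +1.
Reciprocity: 5 ≡ 1 and 21 ≡ 1 (mod 4), so (5/21) = +(21/5).
Reduce top mod 5: now compute (1/5).
Reached (1/5) = 1. Collecting the sign flips along the way, the symbol is +1.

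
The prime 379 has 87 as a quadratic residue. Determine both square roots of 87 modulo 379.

Since 379 ≡ 3 (mod 4), a square root of 87 is 87^((379+1)/4) = 87^95 mod 379.
Repeated squaring: 87^2≡368, 87^4≡121, 87^8≡239, 87^16≡271, 87^32≡294, 87^64≡24 (mod 379).
87^95 = 87^(64+16+8+4+2+1) ≡ 251 (mod 379).
Check: 251² = 63001 ≡ 87 (mod 379). The two roots are 128 and 251.

128, 251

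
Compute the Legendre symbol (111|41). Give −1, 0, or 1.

-1

Euler's criterion: (111/41) ≡ 29^20 (mod 41).
29^2 ≡ 21 (mod 41)
29^4 ≡ 31 (mod 41)
29^8 ≡ 18 (mod 41)
29^16 ≡ 37 (mod 41)
29^20 = 29^(16+4) ≡ 40 (mod 41).
Result is 40 ≡ −1, so (111/41) = −1.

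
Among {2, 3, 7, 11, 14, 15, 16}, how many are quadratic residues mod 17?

(2/17) = +1 → QR.
(3/17) = -1 → non-residue.
(7/17) = -1 → non-residue.
(11/17) = -1 → non-residue.
(14/17) = -1 → non-residue.
(15/17) = +1 → QR.
(16/17) = +1 → QR.
Total quadratic residues among the 7: 3.

3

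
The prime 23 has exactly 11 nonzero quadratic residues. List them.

1, 2, 3, 4, 6, 8, 9, 12, 13, 16, 18

Square k = 1,…,11 (k and 23−k give the same square):
1²=1, 2²=4, 3²=9, 4²=16, 5²≡2, 6²≡13, 7²≡3, 8²≡18, 9²≡12, 10²≡8, 11²≡6 (mod 23).
So the quadratic residues mod 23 are {1, 2, 3, 4, 6, 8, 9, 12, 13, 16, 18}.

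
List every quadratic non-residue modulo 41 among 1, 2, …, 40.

3, 6, 7, 11, 12, 13, 14, 15, 17, 19, 22, 24, 26, 27, 28, 29, 30, 34, 35, 38

Square k = 1,…,20 (k and 41−k give the same square):
1²=1, 2²=4, 3²=9, 4²=16, 5²=25, 6²=36, 7²≡8, 8²≡23, 9²≡40, 10²≡18, 11²≡39, 12²≡21, 13²≡5, 14²≡32, 15²≡20, 16²≡10, 17²≡2, 18²≡37, 19²≡33, 20²≡31 (mod 41).
The residues are {1, 2, 4, 5, 8, 9, 10, 16, 18, 20, 21, 23, 25, 31, 32, 33, 36, 37, 39, 40}; the non-residues are the remaining 20 nonzero classes.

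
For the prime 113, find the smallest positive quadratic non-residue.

(2/113) = +1, so 2 is a residue.
(3/113) = −1, so 3 is the smallest positive non-residue mod 113.

3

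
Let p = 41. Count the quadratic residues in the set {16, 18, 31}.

(16/41) = +1 → QR.
(18/41) = +1 → QR.
(31/41) = +1 → QR.
Total quadratic residues among the 3: 3.

3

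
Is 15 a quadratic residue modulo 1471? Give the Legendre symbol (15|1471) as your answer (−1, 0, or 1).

Reciprocity: 15 ≡ 3 and 1471 ≡ 3 (mod 4), so (15/1471) = −(1471/15).
Reduce top mod 15: now compute (1/15).
Reached (1/15) = 1. Collecting the sign flips along the way, the symbol is -1.

-1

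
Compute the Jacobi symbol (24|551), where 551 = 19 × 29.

Pull out 2^3: since 551 ≡ 7 (mod 8), (2/551) = +1, so (2/551)^3 = +1.
Reciprocity: 3 ≡ 3 and 551 ≡ 3 (mod 4), so (3/551) = −(551/3).
Reduce top mod 3: now compute (2/3).
Pull out 2: since 3 ≡ 3 (mod 8), (2/3) = -1.
Reached (1/3) = 1. Collecting the sign flips along the way, the symbol is +1.

1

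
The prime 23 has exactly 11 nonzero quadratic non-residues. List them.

5, 7, 10, 11, 14, 15, 17, 19, 20, 21, 22

Square k = 1,…,11 (k and 23−k give the same square):
1²=1, 2²=4, 3²=9, 4²=16, 5²≡2, 6²≡13, 7²≡3, 8²≡18, 9²≡12, 10²≡8, 11²≡6 (mod 23).
The residues are {1, 2, 3, 4, 6, 8, 9, 12, 13, 16, 18}; the non-residues are the remaining 11 nonzero classes.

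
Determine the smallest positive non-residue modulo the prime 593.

(2/593) = +1, so 2 is a residue.
(3/593) = −1, so 3 is the smallest positive non-residue mod 593.

3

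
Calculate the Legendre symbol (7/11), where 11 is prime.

-1

Reciprocity: 7 ≡ 3 and 11 ≡ 3 (mod 4), so (7/11) = −(11/7).
Reduce top mod 7: now compute (4/7).
Pull out 2^2: since 7 ≡ 7 (mod 8), (2/7) = +1, so (2/7)^2 = +1.
Reached (1/7) = 1. Collecting the sign flips along the way, the symbol is -1.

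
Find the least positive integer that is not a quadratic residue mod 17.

3

(2/17) = +1, so 2 is a residue.
(3/17) = −1, so 3 is the smallest positive non-residue mod 17.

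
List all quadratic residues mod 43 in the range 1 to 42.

Square k = 1,…,21 (k and 43−k give the same square):
1²=1, 2²=4, 3²=9, 4²=16, 5²=25, 6²=36, 7²≡6, 8²≡21, 9²≡38, 10²≡14, 11²≡35, 12²≡15, 13²≡40, 14²≡24, 15²≡10, 16²≡41, 17²≡31, 18²≡23, 19²≡17, 20²≡13, 21²≡11 (mod 43).
So the quadratic residues mod 43 are {1, 4, 6, 9, 10, 11, 13, 14, 15, 16, 17, 21, 23, 24, 25, 31, 35, 36, 38, 40, 41}.

1,4,6,9,10,11,13,14,15,16,17,21,23,24,25,31,35,36,38,40,41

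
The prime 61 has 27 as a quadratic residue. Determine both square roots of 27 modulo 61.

61 ≡ 1 (mod 4), so we find a root by search.
Trying successive values, 24² = 576 ≡ 27 (mod 61). The other root is 61 − 24 = 37.

24, 37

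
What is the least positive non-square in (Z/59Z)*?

2

(2/59) = −1, so 2 is the smallest positive non-residue mod 59.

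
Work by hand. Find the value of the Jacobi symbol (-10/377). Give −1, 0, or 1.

First reduce: -10 ≡ 367 (mod 377).
Reciprocity: 367 ≡ 3 and 377 ≡ 1 (mod 4), so (367/377) = +(377/367).
Reduce top mod 367: now compute (10/367).
Pull out 2: since 367 ≡ 7 (mod 8), (2/367) = +1.
Reciprocity: 5 ≡ 1 and 367 ≡ 3 (mod 4), so (5/367) = +(367/5).
Reduce top mod 5: now compute (2/5).
Pull out 2: since 5 ≡ 5 (mod 8), (2/5) = -1.
Reached (1/5) = 1. Collecting the sign flips along the way, the symbol is -1.

-1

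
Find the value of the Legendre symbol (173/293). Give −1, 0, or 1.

-1

Euler's criterion: (173/293) ≡ 173^146 (mod 293).
173^2 ≡ 43 (mod 293)
173^4 ≡ 91 (mod 293)
173^8 ≡ 77 (mod 293)
173^16 ≡ 69 (mod 293)
173^32 ≡ 73 (mod 293)
173^64 ≡ 55 (mod 293)
173^128 ≡ 95 (mod 293)
173^146 = 173^(128+16+2) ≡ 292 (mod 293).
Result is 292 ≡ −1, so (173/293) = −1.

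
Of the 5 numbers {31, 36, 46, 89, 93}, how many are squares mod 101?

2

(31/101) = +1 → QR.
(36/101) = +1 → QR.
(46/101) = -1 → non-residue.
(89/101) = -1 → non-residue.
(93/101) = -1 → non-residue.
Total quadratic residues among the 5: 2.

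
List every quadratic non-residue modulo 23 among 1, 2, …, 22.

Square k = 1,…,11 (k and 23−k give the same square):
1²=1, 2²=4, 3²=9, 4²=16, 5²≡2, 6²≡13, 7²≡3, 8²≡18, 9²≡12, 10²≡8, 11²≡6 (mod 23).
The residues are {1, 2, 3, 4, 6, 8, 9, 12, 13, 16, 18}; the non-residues are the remaining 11 nonzero classes.

5,7,10,11,14,15,17,19,20,21,22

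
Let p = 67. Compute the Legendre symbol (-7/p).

1

First reduce: -7 ≡ 60 (mod 67).
Pull out 2^2: since 67 ≡ 3 (mod 8), (2/67) = -1, so (2/67)^2 = +1.
Reciprocity: 15 ≡ 3 and 67 ≡ 3 (mod 4), so (15/67) = −(67/15).
Reduce top mod 15: now compute (7/15).
Reciprocity: 7 ≡ 3 and 15 ≡ 3 (mod 4), so (7/15) = −(15/7).
Reduce top mod 7: now compute (1/7).
Reached (1/7) = 1. Collecting the sign flips along the way, the symbol is +1.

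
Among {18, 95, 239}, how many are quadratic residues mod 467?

2

(18/467) = -1 → non-residue.
(95/467) = +1 → QR.
(239/467) = +1 → QR.
Total quadratic residues among the 3: 2.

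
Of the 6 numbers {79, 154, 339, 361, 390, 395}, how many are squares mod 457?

(79/457) = +1 → QR.
(154/457) = -1 → non-residue.
(339/457) = -1 → non-residue.
(361/457) = +1 → QR.
(390/457) = +1 → QR.
(395/457) = -1 → non-residue.
Total quadratic residues among the 6: 3.

3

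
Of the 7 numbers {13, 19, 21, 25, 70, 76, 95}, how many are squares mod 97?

3

(13/97) = -1 → non-residue.
(19/97) = -1 → non-residue.
(21/97) = -1 → non-residue.
(25/97) = +1 → QR.
(70/97) = +1 → QR.
(76/97) = -1 → non-residue.
(95/97) = +1 → QR.
Total quadratic residues among the 7: 3.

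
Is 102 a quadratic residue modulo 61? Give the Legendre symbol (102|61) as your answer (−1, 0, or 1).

First reduce: 102 ≡ 41 (mod 61).
Reciprocity: 41 ≡ 1 and 61 ≡ 1 (mod 4), so (41/61) = +(61/41).
Reduce top mod 41: now compute (20/41).
Pull out 2^2: since 41 ≡ 1 (mod 8), (2/41) = +1, so (2/41)^2 = +1.
Reciprocity: 5 ≡ 1 and 41 ≡ 1 (mod 4), so (5/41) = +(41/5).
Reduce top mod 5: now compute (1/5).
Reached (1/5) = 1. Collecting the sign flips along the way, the symbol is +1.

1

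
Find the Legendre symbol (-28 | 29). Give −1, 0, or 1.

First reduce: -28 ≡ 1 (mod 29).
Reached (1/29) = 1. Collecting the sign flips along the way, the symbol is +1.

1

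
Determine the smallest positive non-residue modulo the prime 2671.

3

(2/2671) = +1, so 2 is a residue.
(3/2671) = −1, so 3 is the smallest positive non-residue mod 2671.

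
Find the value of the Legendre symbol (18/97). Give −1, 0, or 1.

1

Pull out 2: since 97 ≡ 1 (mod 8), (2/97) = +1.
Reciprocity: 9 ≡ 1 and 97 ≡ 1 (mod 4), so (9/97) = +(97/9).
Reduce top mod 9: now compute (7/9).
Reciprocity: 7 ≡ 3 and 9 ≡ 1 (mod 4), so (7/9) = +(9/7).
Reduce top mod 7: now compute (2/7).
Pull out 2: since 7 ≡ 7 (mod 8), (2/7) = +1.
Reached (1/7) = 1. Collecting the sign flips along the way, the symbol is +1.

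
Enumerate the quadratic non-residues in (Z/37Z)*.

2, 5, 6, 8, 13, 14, 15, 17, 18, 19, 20, 22, 23, 24, 29, 31, 32, 35

Square k = 1,…,18 (k and 37−k give the same square):
1²=1, 2²=4, 3²=9, 4²=16, 5²=25, 6²=36, 7²≡12, 8²≡27, 9²≡7, 10²≡26, 11²≡10, 12²≡33, 13²≡21, 14²≡11, 15²≡3, 16²≡34, 17²≡30, 18²≡28 (mod 37).
The residues are {1, 3, 4, 7, 9, 10, 11, 12, 16, 21, 25, 26, 27, 28, 30, 33, 34, 36}; the non-residues are the remaining 18 nonzero classes.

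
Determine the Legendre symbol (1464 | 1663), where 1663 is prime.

-1

Pull out 2^3: since 1663 ≡ 7 (mod 8), (2/1663) = +1, so (2/1663)^3 = +1.
Reciprocity: 183 ≡ 3 and 1663 ≡ 3 (mod 4), so (183/1663) = −(1663/183).
Reduce top mod 183: now compute (16/183).
Pull out 2^4: since 183 ≡ 7 (mod 8), (2/183) = +1, so (2/183)^4 = +1.
Reached (1/183) = 1. Collecting the sign flips along the way, the symbol is -1.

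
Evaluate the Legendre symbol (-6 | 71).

-1

First reduce: -6 ≡ 65 (mod 71).
Reciprocity: 65 ≡ 1 and 71 ≡ 3 (mod 4), so (65/71) = +(71/65).
Reduce top mod 65: now compute (6/65).
Pull out 2: since 65 ≡ 1 (mod 8), (2/65) = +1.
Reciprocity: 3 ≡ 3 and 65 ≡ 1 (mod 4), so (3/65) = +(65/3).
Reduce top mod 3: now compute (2/3).
Pull out 2: since 3 ≡ 3 (mod 8), (2/3) = -1.
Reached (1/3) = 1. Collecting the sign flips along the way, the symbol is -1.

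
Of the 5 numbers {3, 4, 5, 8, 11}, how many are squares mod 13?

(3/13) = +1 → QR.
(4/13) = +1 → QR.
(5/13) = -1 → non-residue.
(8/13) = -1 → non-residue.
(11/13) = -1 → non-residue.
Total quadratic residues among the 5: 2.

2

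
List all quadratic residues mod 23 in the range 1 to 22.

1,2,3,4,6,8,9,12,13,16,18

Square k = 1,…,11 (k and 23−k give the same square):
1²=1, 2²=4, 3²=9, 4²=16, 5²≡2, 6²≡13, 7²≡3, 8²≡18, 9²≡12, 10²≡8, 11²≡6 (mod 23).
So the quadratic residues mod 23 are {1, 2, 3, 4, 6, 8, 9, 12, 13, 16, 18}.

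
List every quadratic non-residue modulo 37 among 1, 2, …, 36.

Square k = 1,…,18 (k and 37−k give the same square):
1²=1, 2²=4, 3²=9, 4²=16, 5²=25, 6²=36, 7²≡12, 8²≡27, 9²≡7, 10²≡26, 11²≡10, 12²≡33, 13²≡21, 14²≡11, 15²≡3, 16²≡34, 17²≡30, 18²≡28 (mod 37).
The residues are {1, 3, 4, 7, 9, 10, 11, 12, 16, 21, 25, 26, 27, 28, 30, 33, 34, 36}; the non-residues are the remaining 18 nonzero classes.

2 5 6 8 13 14 15 17 18 19 20 22 23 24 29 31 32 35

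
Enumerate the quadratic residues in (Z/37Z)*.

Square k = 1,…,18 (k and 37−k give the same square):
1²=1, 2²=4, 3²=9, 4²=16, 5²=25, 6²=36, 7²≡12, 8²≡27, 9²≡7, 10²≡26, 11²≡10, 12²≡33, 13²≡21, 14²≡11, 15²≡3, 16²≡34, 17²≡30, 18²≡28 (mod 37).
So the quadratic residues mod 37 are {1, 3, 4, 7, 9, 10, 11, 12, 16, 21, 25, 26, 27, 28, 30, 33, 34, 36}.

1, 3, 4, 7, 9, 10, 11, 12, 16, 21, 25, 26, 27, 28, 30, 33, 34, 36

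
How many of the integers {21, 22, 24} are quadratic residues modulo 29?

(21/29) = -1 → non-residue.
(22/29) = +1 → QR.
(24/29) = +1 → QR.
Total quadratic residues among the 3: 2.

2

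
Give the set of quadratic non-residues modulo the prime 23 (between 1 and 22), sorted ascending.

5, 7, 10, 11, 14, 15, 17, 19, 20, 21, 22

Square k = 1,…,11 (k and 23−k give the same square):
1²=1, 2²=4, 3²=9, 4²=16, 5²≡2, 6²≡13, 7²≡3, 8²≡18, 9²≡12, 10²≡8, 11²≡6 (mod 23).
The residues are {1, 2, 3, 4, 6, 8, 9, 12, 13, 16, 18}; the non-residues are the remaining 11 nonzero classes.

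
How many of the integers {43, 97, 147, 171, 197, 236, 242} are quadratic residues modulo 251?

2

(43/251) = -1 → non-residue.
(97/251) = -1 → non-residue.
(147/251) = +1 → QR.
(171/251) = -1 → non-residue.
(197/251) = +1 → QR.
(236/251) = -1 → non-residue.
(242/251) = -1 → non-residue.
Total quadratic residues among the 7: 2.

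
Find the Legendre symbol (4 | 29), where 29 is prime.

1

Euler's criterion: (4/29) ≡ 4^14 (mod 29).
4^2 ≡ 16 (mod 29)
4^4 ≡ 24 (mod 29)
4^8 ≡ 25 (mod 29)
4^14 = 4^(8+4+2) ≡ 1 (mod 29).
Result is 1, so (4/29) = 1.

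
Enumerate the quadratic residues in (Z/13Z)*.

Square k = 1,…,6 (k and 13−k give the same square):
1²=1, 2²=4, 3²=9, 4²≡3, 5²≡12, 6²≡10 (mod 13).
So the quadratic residues mod 13 are {1, 3, 4, 9, 10, 12}.

1, 3, 4, 9, 10, 12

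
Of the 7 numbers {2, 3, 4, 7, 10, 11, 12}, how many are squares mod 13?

4

(2/13) = -1 → non-residue.
(3/13) = +1 → QR.
(4/13) = +1 → QR.
(7/13) = -1 → non-residue.
(10/13) = +1 → QR.
(11/13) = -1 → non-residue.
(12/13) = +1 → QR.
Total quadratic residues among the 7: 4.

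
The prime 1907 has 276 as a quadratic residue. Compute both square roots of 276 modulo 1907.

Since 1907 ≡ 3 (mod 4), a square root of 276 is 276^((1907+1)/4) = 276^477 mod 1907.
Repeated squaring: 276^2≡1803, 276^4≡1281, 276^8≡941, 276^16≡633, 276^32≡219, 276^64≡286, 276^128≡1702, 276^256≡71 (mod 1907).
276^477 = 276^(256+128+64+16+8+4+1) ≡ 196 (mod 1907).
Check: 196² = 38416 ≡ 276 (mod 1907). The two roots are 196 and 1711.

196, 1711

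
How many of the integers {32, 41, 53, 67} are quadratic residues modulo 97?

(32/97) = +1 → QR.
(41/97) = -1 → non-residue.
(53/97) = +1 → QR.
(67/97) = -1 → non-residue.
Total quadratic residues among the 4: 2.

2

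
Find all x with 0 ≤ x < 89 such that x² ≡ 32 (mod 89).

89 ≡ 1 (mod 4), so we find a root by search.
Trying successive values, 11² = 121 ≡ 32 (mod 89). The other root is 89 − 11 = 78.

11, 78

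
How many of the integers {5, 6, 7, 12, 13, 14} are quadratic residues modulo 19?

3

(5/19) = +1 → QR.
(6/19) = +1 → QR.
(7/19) = +1 → QR.
(12/19) = -1 → non-residue.
(13/19) = -1 → non-residue.
(14/19) = -1 → non-residue.
Total quadratic residues among the 6: 3.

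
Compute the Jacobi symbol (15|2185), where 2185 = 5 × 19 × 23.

Reciprocity: 15 ≡ 3 and 2185 ≡ 1 (mod 4), so (15/2185) = +(2185/15).
Reduce top mod 15: now compute (10/15).
Pull out 2: since 15 ≡ 7 (mod 8), (2/15) = +1.
Reciprocity: 5 ≡ 1 and 15 ≡ 3 (mod 4), so (5/15) = +(15/5).
Reduce top mod 5: now compute (0/5).
Top reduces to 0: gcd > 1, so the symbol is 0.

0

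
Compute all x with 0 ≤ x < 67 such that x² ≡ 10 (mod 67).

12, 55

Since 67 ≡ 3 (mod 4), a square root of 10 is 10^((67+1)/4) = 10^17 mod 67.
Repeated squaring: 10^2≡33, 10^4≡17, 10^8≡21, 10^16≡39 (mod 67).
10^17 = 10^(16+1) ≡ 55 (mod 67).
Check: 55² = 3025 ≡ 10 (mod 67). The two roots are 12 and 55.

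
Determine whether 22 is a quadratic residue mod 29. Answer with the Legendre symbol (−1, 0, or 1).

1

Pull out 2: since 29 ≡ 5 (mod 8), (2/29) = -1.
Reciprocity: 11 ≡ 3 and 29 ≡ 1 (mod 4), so (11/29) = +(29/11).
Reduce top mod 11: now compute (7/11).
Reciprocity: 7 ≡ 3 and 11 ≡ 3 (mod 4), so (7/11) = −(11/7).
Reduce top mod 7: now compute (4/7).
Pull out 2^2: since 7 ≡ 7 (mod 8), (2/7) = +1, so (2/7)^2 = +1.
Reached (1/7) = 1. Collecting the sign flips along the way, the symbol is +1.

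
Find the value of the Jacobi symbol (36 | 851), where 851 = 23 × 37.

1

Pull out 2^2: since 851 ≡ 3 (mod 8), (2/851) = -1, so (2/851)^2 = +1.
Reciprocity: 9 ≡ 1 and 851 ≡ 3 (mod 4), so (9/851) = +(851/9).
Reduce top mod 9: now compute (5/9).
Reciprocity: 5 ≡ 1 and 9 ≡ 1 (mod 4), so (5/9) = +(9/5).
Reduce top mod 5: now compute (4/5).
Pull out 2^2: since 5 ≡ 5 (mod 8), (2/5) = -1, so (2/5)^2 = +1.
Reached (1/5) = 1. Collecting the sign flips along the way, the symbol is +1.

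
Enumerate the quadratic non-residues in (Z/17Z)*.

3, 5, 6, 7, 10, 11, 12, 14

Square k = 1,…,8 (k and 17−k give the same square):
1²=1, 2²=4, 3²=9, 4²=16, 5²≡8, 6²≡2, 7²≡15, 8²≡13 (mod 17).
The residues are {1, 2, 4, 8, 9, 13, 15, 16}; the non-residues are the remaining 8 nonzero classes.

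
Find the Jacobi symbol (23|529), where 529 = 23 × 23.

0

Reciprocity: 23 ≡ 3 and 529 ≡ 1 (mod 4), so (23/529) = +(529/23).
Reduce top mod 23: now compute (0/23).
Top reduces to 0: gcd > 1, so the symbol is 0.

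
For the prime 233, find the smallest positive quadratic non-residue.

3

(2/233) = +1, so 2 is a residue.
(3/233) = −1, so 3 is the smallest positive non-residue mod 233.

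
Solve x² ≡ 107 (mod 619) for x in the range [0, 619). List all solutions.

275, 344

Since 619 ≡ 3 (mod 4), a square root of 107 is 107^((619+1)/4) = 107^155 mod 619.
Repeated squaring: 107^2≡307, 107^4≡161, 107^8≡542, 107^16≡358, 107^32≡31, 107^64≡342, 107^128≡592 (mod 619).
107^155 = 107^(128+16+8+2+1) ≡ 344 (mod 619).
Check: 344² = 118336 ≡ 107 (mod 619). The two roots are 275 and 344.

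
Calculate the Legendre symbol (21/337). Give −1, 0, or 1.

1

Reciprocity: 21 ≡ 1 and 337 ≡ 1 (mod 4), so (21/337) = +(337/21).
Reduce top mod 21: now compute (1/21).
Reached (1/21) = 1. Collecting the sign flips along the way, the symbol is +1.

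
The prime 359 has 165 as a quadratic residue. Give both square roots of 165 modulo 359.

Since 359 ≡ 3 (mod 4), a square root of 165 is 165^((359+1)/4) = 165^90 mod 359.
Repeated squaring: 165^2≡300, 165^4≡250, 165^8≡34, 165^16≡79, 165^32≡138, 165^64≡17 (mod 359).
165^90 = 165^(64+16+8+2) ≡ 237 (mod 359).
Check: 237² = 56169 ≡ 165 (mod 359). The two roots are 122 and 237.

122, 237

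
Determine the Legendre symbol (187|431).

Reciprocity: 187 ≡ 3 and 431 ≡ 3 (mod 4), so (187/431) = −(431/187).
Reduce top mod 187: now compute (57/187).
Reciprocity: 57 ≡ 1 and 187 ≡ 3 (mod 4), so (57/187) = +(187/57).
Reduce top mod 57: now compute (16/57).
Pull out 2^4: since 57 ≡ 1 (mod 8), (2/57) = +1, so (2/57)^4 = +1.
Reached (1/57) = 1. Collecting the sign flips along the way, the symbol is -1.

-1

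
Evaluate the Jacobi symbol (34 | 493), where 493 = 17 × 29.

0

Pull out 2: since 493 ≡ 5 (mod 8), (2/493) = -1.
Reciprocity: 17 ≡ 1 and 493 ≡ 1 (mod 4), so (17/493) = +(493/17).
Reduce top mod 17: now compute (0/17).
Top reduces to 0: gcd > 1, so the symbol is 0.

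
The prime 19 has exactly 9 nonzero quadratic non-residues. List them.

Square k = 1,…,9 (k and 19−k give the same square):
1²=1, 2²=4, 3²=9, 4²=16, 5²≡6, 6²≡17, 7²≡11, 8²≡7, 9²≡5 (mod 19).
The residues are {1, 4, 5, 6, 7, 9, 11, 16, 17}; the non-residues are the remaining 9 nonzero classes.

2,3,8,10,12,13,14,15,18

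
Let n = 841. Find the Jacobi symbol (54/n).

Pull out 2: since 841 ≡ 1 (mod 8), (2/841) = +1.
Reciprocity: 27 ≡ 3 and 841 ≡ 1 (mod 4), so (27/841) = +(841/27).
Reduce top mod 27: now compute (4/27).
Pull out 2^2: since 27 ≡ 3 (mod 8), (2/27) = -1, so (2/27)^2 = +1.
Reached (1/27) = 1. Collecting the sign flips along the way, the symbol is +1.

1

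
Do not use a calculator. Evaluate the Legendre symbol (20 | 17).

First reduce: 20 ≡ 3 (mod 17).
Reciprocity: 3 ≡ 3 and 17 ≡ 1 (mod 4), so (3/17) = +(17/3).
Reduce top mod 3: now compute (2/3).
Pull out 2: since 3 ≡ 3 (mod 8), (2/3) = -1.
Reached (1/3) = 1. Collecting the sign flips along the way, the symbol is -1.

-1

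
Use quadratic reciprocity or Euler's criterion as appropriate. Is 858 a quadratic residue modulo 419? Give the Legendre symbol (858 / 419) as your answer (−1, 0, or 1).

1

First reduce: 858 ≡ 20 (mod 419).
Pull out 2^2: since 419 ≡ 3 (mod 8), (2/419) = -1, so (2/419)^2 = +1.
Reciprocity: 5 ≡ 1 and 419 ≡ 3 (mod 4), so (5/419) = +(419/5).
Reduce top mod 5: now compute (4/5).
Pull out 2^2: since 5 ≡ 5 (mod 8), (2/5) = -1, so (2/5)^2 = +1.
Reached (1/5) = 1. Collecting the sign flips along the way, the symbol is +1.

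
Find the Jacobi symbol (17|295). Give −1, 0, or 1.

Reciprocity: 17 ≡ 1 and 295 ≡ 3 (mod 4), so (17/295) = +(295/17).
Reduce top mod 17: now compute (6/17).
Pull out 2: since 17 ≡ 1 (mod 8), (2/17) = +1.
Reciprocity: 3 ≡ 3 and 17 ≡ 1 (mod 4), so (3/17) = +(17/3).
Reduce top mod 3: now compute (2/3).
Pull out 2: since 3 ≡ 3 (mod 8), (2/3) = -1.
Reached (1/3) = 1. Collecting the sign flips along the way, the symbol is -1.

-1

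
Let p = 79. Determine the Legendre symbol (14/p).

-1

Euler's criterion: (14/79) ≡ 14^39 (mod 79).
14^2 ≡ 38 (mod 79)
14^4 ≡ 22 (mod 79)
14^8 ≡ 10 (mod 79)
14^16 ≡ 21 (mod 79)
14^32 ≡ 46 (mod 79)
14^39 = 14^(32+4+2+1) ≡ 78 (mod 79).
Result is 78 ≡ −1, so (14/79) = −1.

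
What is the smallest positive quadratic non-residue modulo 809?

3

(2/809) = +1, so 2 is a residue.
(3/809) = −1, so 3 is the smallest positive non-residue mod 809.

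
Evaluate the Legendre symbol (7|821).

Reciprocity: 7 ≡ 3 and 821 ≡ 1 (mod 4), so (7/821) = +(821/7).
Reduce top mod 7: now compute (2/7).
Pull out 2: since 7 ≡ 7 (mod 8), (2/7) = +1.
Reached (1/7) = 1. Collecting the sign flips along the way, the symbol is +1.

1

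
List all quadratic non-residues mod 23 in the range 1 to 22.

5,7,10,11,14,15,17,19,20,21,22

Square k = 1,…,11 (k and 23−k give the same square):
1²=1, 2²=4, 3²=9, 4²=16, 5²≡2, 6²≡13, 7²≡3, 8²≡18, 9²≡12, 10²≡8, 11²≡6 (mod 23).
The residues are {1, 2, 3, 4, 6, 8, 9, 12, 13, 16, 18}; the non-residues are the remaining 11 nonzero classes.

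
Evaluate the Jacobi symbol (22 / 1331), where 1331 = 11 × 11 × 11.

0

Pull out 2: since 1331 ≡ 3 (mod 8), (2/1331) = -1.
Reciprocity: 11 ≡ 3 and 1331 ≡ 3 (mod 4), so (11/1331) = −(1331/11).
Reduce top mod 11: now compute (0/11).
Top reduces to 0: gcd > 1, so the symbol is 0.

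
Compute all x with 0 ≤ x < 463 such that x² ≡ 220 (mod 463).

76, 387

Since 463 ≡ 3 (mod 4), a square root of 220 is 220^((463+1)/4) = 220^116 mod 463.
Repeated squaring: 220^2≡248, 220^4≡388, 220^8≡69, 220^16≡131, 220^32≡30, 220^64≡437 (mod 463).
220^116 = 220^(64+32+16+4) ≡ 387 (mod 463).
Check: 387² = 149769 ≡ 220 (mod 463). The two roots are 76 and 387.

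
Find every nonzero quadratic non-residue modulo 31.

Square k = 1,…,15 (k and 31−k give the same square):
1²=1, 2²=4, 3²=9, 4²=16, 5²=25, 6²≡5, 7²≡18, 8²≡2, 9²≡19, 10²≡7, 11²≡28, 12²≡20, 13²≡14, 14²≡10, 15²≡8 (mod 31).
The residues are {1, 2, 4, 5, 7, 8, 9, 10, 14, 16, 18, 19, 20, 25, 28}; the non-residues are the remaining 15 nonzero classes.

3 6 11 12 13 15 17 21 22 23 24 26 27 29 30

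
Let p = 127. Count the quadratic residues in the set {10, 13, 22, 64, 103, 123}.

(10/127) = -1 → non-residue.
(13/127) = +1 → QR.
(22/127) = +1 → QR.
(64/127) = +1 → QR.
(103/127) = +1 → QR.
(123/127) = -1 → non-residue.
Total quadratic residues among the 6: 4.

4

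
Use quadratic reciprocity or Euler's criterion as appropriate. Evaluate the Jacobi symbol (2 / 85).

-1

Pull out 2: since 85 ≡ 5 (mod 8), (2/85) = -1.
Reached (1/85) = 1. Collecting the sign flips along the way, the symbol is -1.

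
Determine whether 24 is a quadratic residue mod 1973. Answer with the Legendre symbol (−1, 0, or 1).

1

Pull out 2^3: since 1973 ≡ 5 (mod 8), (2/1973) = -1, so (2/1973)^3 = -1.
Reciprocity: 3 ≡ 3 and 1973 ≡ 1 (mod 4), so (3/1973) = +(1973/3).
Reduce top mod 3: now compute (2/3).
Pull out 2: since 3 ≡ 3 (mod 8), (2/3) = -1.
Reached (1/3) = 1. Collecting the sign flips along the way, the symbol is +1.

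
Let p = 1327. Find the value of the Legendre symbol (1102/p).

-1

Pull out 2: since 1327 ≡ 7 (mod 8), (2/1327) = +1.
Reciprocity: 551 ≡ 3 and 1327 ≡ 3 (mod 4), so (551/1327) = −(1327/551).
Reduce top mod 551: now compute (225/551).
Reciprocity: 225 ≡ 1 and 551 ≡ 3 (mod 4), so (225/551) = +(551/225).
Reduce top mod 225: now compute (101/225).
Reciprocity: 101 ≡ 1 and 225 ≡ 1 (mod 4), so (101/225) = +(225/101).
Reduce top mod 101: now compute (23/101).
Reciprocity: 23 ≡ 3 and 101 ≡ 1 (mod 4), so (23/101) = +(101/23).
Reduce top mod 23: now compute (9/23).
Reciprocity: 9 ≡ 1 and 23 ≡ 3 (mod 4), so (9/23) = +(23/9).
Reduce top mod 9: now compute (5/9).
Reciprocity: 5 ≡ 1 and 9 ≡ 1 (mod 4), so (5/9) = +(9/5).
Reduce top mod 5: now compute (4/5).
Pull out 2^2: since 5 ≡ 5 (mod 8), (2/5) = -1, so (2/5)^2 = +1.
Reached (1/5) = 1. Collecting the sign flips along the way, the symbol is -1.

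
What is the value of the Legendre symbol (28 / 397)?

-1

Pull out 2^2: since 397 ≡ 5 (mod 8), (2/397) = -1, so (2/397)^2 = +1.
Reciprocity: 7 ≡ 3 and 397 ≡ 1 (mod 4), so (7/397) = +(397/7).
Reduce top mod 7: now compute (5/7).
Reciprocity: 5 ≡ 1 and 7 ≡ 3 (mod 4), so (5/7) = +(7/5).
Reduce top mod 5: now compute (2/5).
Pull out 2: since 5 ≡ 5 (mod 8), (2/5) = -1.
Reached (1/5) = 1. Collecting the sign flips along the way, the symbol is -1.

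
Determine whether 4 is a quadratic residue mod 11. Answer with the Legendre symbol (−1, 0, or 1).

1

Pull out 2^2: since 11 ≡ 3 (mod 8), (2/11) = -1, so (2/11)^2 = +1.
Reached (1/11) = 1. Collecting the sign flips along the way, the symbol is +1.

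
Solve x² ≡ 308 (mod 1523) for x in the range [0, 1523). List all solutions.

80, 1443

Since 1523 ≡ 3 (mod 4), a square root of 308 is 308^((1523+1)/4) = 308^381 mod 1523.
Repeated squaring: 308^2≡438, 308^4≡1469, 308^8≡1393, 308^16≡147, 308^32≡287, 308^64≡127, 308^128≡899, 308^256≡1011 (mod 1523).
308^381 = 308^(256+64+32+16+8+4+1) ≡ 1443 (mod 1523).
Check: 1443² = 2082249 ≡ 308 (mod 1523). The two roots are 80 and 1443.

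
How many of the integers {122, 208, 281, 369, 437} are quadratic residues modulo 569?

(122/569) = +1 → QR.
(208/569) = +1 → QR.
(281/569) = +1 → QR.
(369/569) = +1 → QR.
(437/569) = +1 → QR.
Total quadratic residues among the 5: 5.

5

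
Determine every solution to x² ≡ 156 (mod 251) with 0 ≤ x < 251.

77, 174

Since 251 ≡ 3 (mod 4), a square root of 156 is 156^((251+1)/4) = 156^63 mod 251.
Repeated squaring: 156^2≡240, 156^4≡121, 156^8≡83, 156^16≡112, 156^32≡245 (mod 251).
156^63 = 156^(32+16+8+4+2+1) ≡ 174 (mod 251).
Check: 174² = 30276 ≡ 156 (mod 251). The two roots are 77 and 174.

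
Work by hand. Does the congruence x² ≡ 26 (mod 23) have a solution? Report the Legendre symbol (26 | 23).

1

Euler's criterion: (26/23) ≡ 3^11 (mod 23).
3^2 ≡ 9 (mod 23)
3^4 ≡ 12 (mod 23)
3^8 ≡ 6 (mod 23)
3^11 = 3^(8+2+1) ≡ 1 (mod 23).
Result is 1, so (26/23) = 1.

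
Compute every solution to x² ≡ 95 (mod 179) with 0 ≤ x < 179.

Since 179 ≡ 3 (mod 4), a square root of 95 is 95^((179+1)/4) = 95^45 mod 179.
Repeated squaring: 95^2≡75, 95^4≡76, 95^8≡48, 95^16≡156, 95^32≡171 (mod 179).
95^45 = 95^(32+8+4+1) ≡ 51 (mod 179).
Check: 51² = 2601 ≡ 95 (mod 179). The two roots are 51 and 128.

51, 128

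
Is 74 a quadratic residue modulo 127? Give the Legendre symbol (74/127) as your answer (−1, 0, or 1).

1

Pull out 2: since 127 ≡ 7 (mod 8), (2/127) = +1.
Reciprocity: 37 ≡ 1 and 127 ≡ 3 (mod 4), so (37/127) = +(127/37).
Reduce top mod 37: now compute (16/37).
Pull out 2^4: since 37 ≡ 5 (mod 8), (2/37) = -1, so (2/37)^4 = +1.
Reached (1/37) = 1. Collecting the sign flips along the way, the symbol is +1.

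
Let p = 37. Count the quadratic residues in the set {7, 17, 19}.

(7/37) = +1 → QR.
(17/37) = -1 → non-residue.
(19/37) = -1 → non-residue.
Total quadratic residues among the 3: 1.

1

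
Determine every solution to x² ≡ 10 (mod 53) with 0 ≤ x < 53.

13, 40

53 ≡ 1 (mod 4), so we find a root by search.
Trying successive values, 13² = 169 ≡ 10 (mod 53). The other root is 53 − 13 = 40.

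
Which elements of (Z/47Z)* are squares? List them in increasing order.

1 2 3 4 6 7 8 9 12 14 16 17 18 21 24 25 27 28 32 34 36 37 42

Square k = 1,…,23 (k and 47−k give the same square):
1²=1, 2²=4, 3²=9, 4²=16, 5²=25, 6²=36, 7²≡2, 8²≡17, 9²≡34, 10²≡6, 11²≡27, 12²≡3, 13²≡28, 14²≡8, 15²≡37, 16²≡21, 17²≡7, 18²≡42, 19²≡32, 20²≡24, 21²≡18, 22²≡14, 23²≡12 (mod 47).
So the quadratic residues mod 47 are {1, 2, 3, 4, 6, 7, 8, 9, 12, 14, 16, 17, 18, 21, 24, 25, 27, 28, 32, 34, 36, 37, 42}.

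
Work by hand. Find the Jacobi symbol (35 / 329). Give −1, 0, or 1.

Reciprocity: 35 ≡ 3 and 329 ≡ 1 (mod 4), so (35/329) = +(329/35).
Reduce top mod 35: now compute (14/35).
Pull out 2: since 35 ≡ 3 (mod 8), (2/35) = -1.
Reciprocity: 7 ≡ 3 and 35 ≡ 3 (mod 4), so (7/35) = −(35/7).
Reduce top mod 7: now compute (0/7).
Top reduces to 0: gcd > 1, so the symbol is 0.

0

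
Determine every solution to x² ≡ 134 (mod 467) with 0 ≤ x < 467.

185, 282

Since 467 ≡ 3 (mod 4), a square root of 134 is 134^((467+1)/4) = 134^117 mod 467.
Repeated squaring: 134^2≡210, 134^4≡202, 134^8≡175, 134^16≡270, 134^32≡48, 134^64≡436 (mod 467).
134^117 = 134^(64+32+16+4+1) ≡ 185 (mod 467).
Check: 185² = 34225 ≡ 134 (mod 467). The two roots are 185 and 282.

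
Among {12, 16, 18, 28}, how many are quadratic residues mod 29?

(12/29) = -1 → non-residue.
(16/29) = +1 → QR.
(18/29) = -1 → non-residue.
(28/29) = +1 → QR.
Total quadratic residues among the 4: 2.

2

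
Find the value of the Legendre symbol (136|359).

1

Euler's criterion: (136/359) ≡ 136^179 (mod 359).
136^2 ≡ 187 (mod 359)
136^4 ≡ 146 (mod 359)
136^8 ≡ 135 (mod 359)
136^16 ≡ 275 (mod 359)
136^32 ≡ 235 (mod 359)
136^64 ≡ 298 (mod 359)
136^128 ≡ 131 (mod 359)
136^179 = 136^(128+32+16+2+1) ≡ 1 (mod 359).
Result is 1, so (136/359) = 1.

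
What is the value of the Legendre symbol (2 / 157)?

-1

Pull out 2: since 157 ≡ 5 (mod 8), (2/157) = -1.
Reached (1/157) = 1. Collecting the sign flips along the way, the symbol is -1.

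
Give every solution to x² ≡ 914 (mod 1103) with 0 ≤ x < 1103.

Since 1103 ≡ 3 (mod 4), a square root of 914 is 914^((1103+1)/4) = 914^276 mod 1103.
Repeated squaring: 914^2≡425, 914^4≡836, 914^8≡697, 914^16≡489, 914^32≡873, 914^64≡1059, 914^128≡833, 914^256≡102 (mod 1103).
914^276 = 914^(256+16+4) ≡ 196 (mod 1103).
Check: 196² = 38416 ≡ 914 (mod 1103). The two roots are 196 and 907.

196, 907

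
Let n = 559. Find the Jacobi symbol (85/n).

Reciprocity: 85 ≡ 1 and 559 ≡ 3 (mod 4), so (85/559) = +(559/85).
Reduce top mod 85: now compute (49/85).
Reciprocity: 49 ≡ 1 and 85 ≡ 1 (mod 4), so (49/85) = +(85/49).
Reduce top mod 49: now compute (36/49).
Pull out 2^2: since 49 ≡ 1 (mod 8), (2/49) = +1, so (2/49)^2 = +1.
Reciprocity: 9 ≡ 1 and 49 ≡ 1 (mod 4), so (9/49) = +(49/9).
Reduce top mod 9: now compute (4/9).
Pull out 2^2: since 9 ≡ 1 (mod 8), (2/9) = +1, so (2/9)^2 = +1.
Reached (1/9) = 1. Collecting the sign flips along the way, the symbol is +1.

1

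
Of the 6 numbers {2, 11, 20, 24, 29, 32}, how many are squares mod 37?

1

(2/37) = -1 → non-residue.
(11/37) = +1 → QR.
(20/37) = -1 → non-residue.
(24/37) = -1 → non-residue.
(29/37) = -1 → non-residue.
(32/37) = -1 → non-residue.
Total quadratic residues among the 6: 1.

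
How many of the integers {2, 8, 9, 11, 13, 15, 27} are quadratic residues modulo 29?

2

(2/29) = -1 → non-residue.
(8/29) = -1 → non-residue.
(9/29) = +1 → QR.
(11/29) = -1 → non-residue.
(13/29) = +1 → QR.
(15/29) = -1 → non-residue.
(27/29) = -1 → non-residue.
Total quadratic residues among the 7: 2.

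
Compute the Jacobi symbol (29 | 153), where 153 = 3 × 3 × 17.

Reciprocity: 29 ≡ 1 and 153 ≡ 1 (mod 4), so (29/153) = +(153/29).
Reduce top mod 29: now compute (8/29).
Pull out 2^3: since 29 ≡ 5 (mod 8), (2/29) = -1, so (2/29)^3 = -1.
Reached (1/29) = 1. Collecting the sign flips along the way, the symbol is -1.

-1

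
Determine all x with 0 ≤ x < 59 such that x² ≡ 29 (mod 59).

18, 41

Since 59 ≡ 3 (mod 4), a square root of 29 is 29^((59+1)/4) = 29^15 mod 59.
Repeated squaring: 29^2≡15, 29^4≡48, 29^8≡3 (mod 59).
29^15 = 29^(8+4+2+1) ≡ 41 (mod 59).
Check: 41² = 1681 ≡ 29 (mod 59). The two roots are 18 and 41.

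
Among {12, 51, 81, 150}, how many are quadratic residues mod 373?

3

(12/373) = +1 → QR.
(51/373) = +1 → QR.
(81/373) = +1 → QR.
(150/373) = -1 → non-residue.
Total quadratic residues among the 4: 3.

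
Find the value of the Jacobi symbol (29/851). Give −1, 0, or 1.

Reciprocity: 29 ≡ 1 and 851 ≡ 3 (mod 4), so (29/851) = +(851/29).
Reduce top mod 29: now compute (10/29).
Pull out 2: since 29 ≡ 5 (mod 8), (2/29) = -1.
Reciprocity: 5 ≡ 1 and 29 ≡ 1 (mod 4), so (5/29) = +(29/5).
Reduce top mod 5: now compute (4/5).
Pull out 2^2: since 5 ≡ 5 (mod 8), (2/5) = -1, so (2/5)^2 = +1.
Reached (1/5) = 1. Collecting the sign flips along the way, the symbol is -1.

-1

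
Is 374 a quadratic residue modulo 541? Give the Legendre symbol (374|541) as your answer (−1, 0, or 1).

Pull out 2: since 541 ≡ 5 (mod 8), (2/541) = -1.
Reciprocity: 187 ≡ 3 and 541 ≡ 1 (mod 4), so (187/541) = +(541/187).
Reduce top mod 187: now compute (167/187).
Reciprocity: 167 ≡ 3 and 187 ≡ 3 (mod 4), so (167/187) = −(187/167).
Reduce top mod 167: now compute (20/167).
Pull out 2^2: since 167 ≡ 7 (mod 8), (2/167) = +1, so (2/167)^2 = +1.
Reciprocity: 5 ≡ 1 and 167 ≡ 3 (mod 4), so (5/167) = +(167/5).
Reduce top mod 5: now compute (2/5).
Pull out 2: since 5 ≡ 5 (mod 8), (2/5) = -1.
Reached (1/5) = 1. Collecting the sign flips along the way, the symbol is -1.

-1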